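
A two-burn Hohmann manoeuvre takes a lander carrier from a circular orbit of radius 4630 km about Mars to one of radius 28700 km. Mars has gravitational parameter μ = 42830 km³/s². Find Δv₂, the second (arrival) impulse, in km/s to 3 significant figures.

Semi-major axis of the transfer orbit: a_t = (4630 + 28700)/2 = 16665 km.
On the circular orbit at r = 28700 km, v_c = √(μ/r) = 1.2216 km/s.
Transfer-orbit speed at the same r (vis-viva, a = a_t): v_t = √[μ(2/r − 1/a_t)] = 0.64390 km/s.
Δv₂ = |v_t − v_c| = |0.64390 − 1.2216| = 0.5777 km/s.

Δv₂ = 0.578 km/s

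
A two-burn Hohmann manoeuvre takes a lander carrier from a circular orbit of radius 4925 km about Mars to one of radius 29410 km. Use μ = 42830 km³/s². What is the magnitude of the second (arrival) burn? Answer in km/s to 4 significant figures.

Transfer-ellipse semi-major axis a_t = (r₁ + r₂)/2 = (4925 + 29410)/2 = 17167.5 km.
Circular speed at r = 29410 km: v_c = √(μ/r) = 1.2068 km/s.
Transfer-orbit speed at the same r (vis-viva, a = a_t): v_t = √[μ(2/r − 1/a_t)] = 0.64636 km/s.
Δv₂ = |v_t − v_c| = |0.64636 − 1.2068| = 0.5604 km/s.

Δv₂ = 0.5604 km/s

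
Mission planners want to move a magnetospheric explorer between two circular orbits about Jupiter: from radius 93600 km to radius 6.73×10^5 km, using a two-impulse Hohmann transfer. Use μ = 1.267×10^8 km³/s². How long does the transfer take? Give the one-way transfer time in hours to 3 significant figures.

t = 18.4 hours

Transfer-ellipse semi-major axis a_t = (r₁ + r₂)/2 = (93600 + 6.730×10^5)/2 = 3.833×10^5 km.
By Kepler's third law the transfer-orbit period is T = 2π√(a_t³/μ), so t = T/2 = 66230 s.
Converting: 66230 s ÷ 3600 s/hour = 18.4 hours.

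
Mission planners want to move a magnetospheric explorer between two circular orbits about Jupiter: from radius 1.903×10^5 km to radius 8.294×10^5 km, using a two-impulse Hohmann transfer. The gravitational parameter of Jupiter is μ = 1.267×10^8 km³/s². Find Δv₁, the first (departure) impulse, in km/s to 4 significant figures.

Δv₁ = 7.107 km/s

Transfer-ellipse semi-major axis a_t = (r₁ + r₂)/2 = (1.903×10^5 + 8.294×10^5)/2 = 5.0985×10^5 km.
On the circular orbit at r = 1.903×10^5 km, v_c = √(μ/r) = 25.803 km/s.
Transfer-orbit speed at the same r (vis-viva, a = a_t): v_t = √[μ(2/r − 1/a_t)] = 32.910 km/s.
Δv₁ = |v_t − v_c| = |32.910 − 25.803| = 7.107 km/s.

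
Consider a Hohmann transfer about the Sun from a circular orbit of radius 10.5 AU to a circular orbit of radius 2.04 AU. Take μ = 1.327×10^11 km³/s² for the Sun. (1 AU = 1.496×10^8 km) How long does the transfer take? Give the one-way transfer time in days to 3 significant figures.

In km: r₁ = 10.5 × 1.496×10^8 = 1.5708×10^9 km; r₂ = 2.04 × 1.496×10^8 = 3.05184×10^8 km.
Semi-major axis of the transfer orbit: a_t = (1.5708×10^9 + 3.05184×10^8)/2 = 9.37992×10^8 km.
Half the transfer-orbit period gives t = π√(a_t³/μ) = 2.477×10^8 s.
Converting: 2.477×10^8 s ÷ 86400 s/day = 2870 days.

t = 2870 days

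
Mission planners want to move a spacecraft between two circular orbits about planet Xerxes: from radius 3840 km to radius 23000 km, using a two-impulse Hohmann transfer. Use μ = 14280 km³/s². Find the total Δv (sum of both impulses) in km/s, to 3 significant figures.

Δv = 0.963 km/s

The Hohmann ellipse has a_t = (r₁ + r₂)/2 = 13420 km.
At r₁ the circular-orbit speed is v₁ = √(μ/r₁) = 1.928406 km/s.
Transfer-orbit speed at r₁ (v² = μ(2/r − 1/a)): v_p = √[μ(2/r₁ − 1/a_t)] = 2.524563 km/s.
First burn Δv₁ = |v_p − v₁| = 0.59616 km/s.
Circular speed at r₂: v₂ = √(μ/r₂) = 0.78795 km/s.
Transfer-orbit speed at r₂: v_a = √[μ(2/r₂ − 1/a_t)] = 0.42149 km/s.
Second burn Δv₂ = |v₂ − v_a| = 0.36646 km/s.
Δv = Δv₁ + Δv₂ = 0.59616 + 0.36646 = 0.9626 km/s.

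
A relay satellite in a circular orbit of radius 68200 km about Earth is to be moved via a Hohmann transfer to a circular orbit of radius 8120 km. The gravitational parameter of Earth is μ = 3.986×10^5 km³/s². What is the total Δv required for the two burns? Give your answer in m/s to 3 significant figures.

Δv = 3660 m/s

Semi-major axis of the transfer orbit: a_t = (68200 + 8120)/2 = 38160 km.
At r₁ the circular-orbit speed is v₁ = √(μ/r₁) = 2.4176 km/s.
Transfer-orbit speed at r₁ (vis-viva equation): v_a = √[μ(2/r₁ − 1/a_t)] = 1.1152 km/s.
First burn Δv₁ = |v_a − v₁| = 1.3024 km/s.
Circular speed at r₂: v₂ = √(μ/r₂) = 7.0063 km/s.
Transfer-orbit speed at r₂: v_p = √[μ(2/r₂ − 1/a_t)] = 9.3665 km/s.
Second burn Δv₂ = |v₂ − v_p| = 2.3602 km/s.
Total Δv = Δv₁ + Δv₂ = 3.663 km/s.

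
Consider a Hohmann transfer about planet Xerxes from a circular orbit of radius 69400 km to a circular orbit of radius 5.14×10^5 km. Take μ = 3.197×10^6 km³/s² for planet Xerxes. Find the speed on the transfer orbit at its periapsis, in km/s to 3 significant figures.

v = 9.01 km/s

Semi-major axis of the transfer orbit: a_t = (69400 + 5.140×10^5)/2 = 2.917×10^5 km.
The periapsis of the transfer ellipse is at r = 69400 km.
Vis-viva: v = √[μ(2/r − 1/a_t)] = √[3.197×10^6 × (2/69400 − 1/2.917×10^5)] = 9.010 km/s.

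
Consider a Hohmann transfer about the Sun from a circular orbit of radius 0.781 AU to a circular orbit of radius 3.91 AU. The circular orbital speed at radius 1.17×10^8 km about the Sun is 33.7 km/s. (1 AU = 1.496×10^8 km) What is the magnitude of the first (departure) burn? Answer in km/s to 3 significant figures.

Δv₁ = 9.82 km/s

From the circular-orbit relation v² = μ/r at r = 1.17×10^8 km: μ = v²r = (33.7)² × 1.17×10^8 = 1.32876×10^11 km³/s².
In km: r₁ = 0.781 × 1.496×10^8 = 1.168376×10^8 km; r₂ = 3.91 × 1.496×10^8 = 5.84936×10^8 km.
Semi-major axis of the transfer orbit: a_t = (1.168376×10^8 + 5.84936×10^8)/2 = 3.508868×10^8 km.
On the circular orbit at r = 1.168376×10^8 km, v_c = √(μ/r) = 33.723 km/s.
Transfer-orbit speed at the same r (vis-viva, a = a_t): v_t = √[μ(2/r − 1/a_t)] = 43.541 km/s.
Δv₁ = |v_t − v_c| = |43.541 − 33.723| = 9.818 km/s.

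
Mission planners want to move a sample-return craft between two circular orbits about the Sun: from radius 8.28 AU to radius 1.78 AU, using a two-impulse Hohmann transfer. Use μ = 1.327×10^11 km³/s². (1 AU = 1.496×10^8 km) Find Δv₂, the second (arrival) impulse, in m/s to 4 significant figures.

Δv₂ = 6318 m/s

In km: r₁ = 8.28 × 1.496×10^8 = 1.238688×10^9 km; r₂ = 1.78 × 1.496×10^8 = 2.66288×10^8 km.
The Hohmann ellipse has a_t = (r₁ + r₂)/2 = 7.52488×10^8 km.
Circular speed at r = 2.66288×10^8 km: v_c = √(μ/r) = 22.323 km/s.
Transfer-orbit speed at the same r (vis-viva, a = a_t): v_t = √[μ(2/r − 1/a_t)] = 28.641 km/s.
Δv₂ = |v_t − v_c| = |28.641 − 22.323| = 6.318 km/s.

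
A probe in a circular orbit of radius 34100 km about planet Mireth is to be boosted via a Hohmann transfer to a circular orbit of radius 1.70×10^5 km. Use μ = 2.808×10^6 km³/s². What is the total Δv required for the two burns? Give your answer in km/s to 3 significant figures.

Semi-major axis of the transfer orbit: a_t = (34100 + 1.700×10^5)/2 = 1.0205×10^5 km.
Circular speed at r₁: v₁ = √(μ/r₁) = √(2.808×10^6/34100) = 9.07447 km/s.
On the transfer ellipse at r₁, vis-viva gives v_p = √[μ(2/r₁ − 1/a_t)] = 11.7122 km/s.
First burn Δv₁ = |v_p − v₁| = 2.638 km/s.
Circular speed at r₂: v₂ = √(μ/r₂) = 4.064 km/s.
Transfer-orbit speed at r₂: v_a = √[μ(2/r₂ − 1/a_t)] = 2.349 km/s.
Second burn Δv₂ = |v₂ − v_a| = 1.715 km/s.
Total Δv = Δv₁ + Δv₂ = 4.353 km/s.

Δv = 4.35 km/s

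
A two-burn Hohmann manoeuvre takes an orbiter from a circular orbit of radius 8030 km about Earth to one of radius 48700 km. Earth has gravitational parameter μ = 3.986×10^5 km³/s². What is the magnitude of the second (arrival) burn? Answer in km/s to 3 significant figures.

The Hohmann ellipse has a_t = (r₁ + r₂)/2 = 28365 km.
Circular speed at r = 48700 km: v_c = √(μ/r) = 2.861 km/s.
Transfer-orbit speed at the same r (vis-viva, a = a_t): v_t = √[μ(2/r − 1/a_t)] = 1.522 km/s.
Δv₂ = |v_t − v_c| = |1.522 − 2.861| = 1.339 km/s.

Δv₂ = 1.34 km/s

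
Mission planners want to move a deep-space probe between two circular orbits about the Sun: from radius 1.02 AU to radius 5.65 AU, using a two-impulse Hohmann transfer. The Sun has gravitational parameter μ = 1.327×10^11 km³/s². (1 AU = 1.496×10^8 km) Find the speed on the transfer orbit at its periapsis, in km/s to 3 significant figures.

v = 38.4 km/s

In km: r₁ = 1.02 × 1.496×10^8 = 1.52592×10^8 km; r₂ = 5.65 × 1.496×10^8 = 8.4524×10^8 km.
Transfer-ellipse semi-major axis a_t = (r₁ + r₂)/2 = (1.52592×10^8 + 8.4524×10^8)/2 = 4.98916×10^8 km.
The periapsis of the transfer ellipse is at r = 1.52592×10^8 km.
Vis-viva: v = √[μ(2/r − 1/a_t)] = √[1.327×10^11 × (2/1.52592×10^8 − 1/4.98916×10^8)] = 38.38 km/s.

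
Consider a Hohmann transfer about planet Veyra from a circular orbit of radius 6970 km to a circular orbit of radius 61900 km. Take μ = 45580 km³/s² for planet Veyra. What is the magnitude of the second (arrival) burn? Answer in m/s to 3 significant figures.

Transfer-ellipse semi-major axis a_t = (r₁ + r₂)/2 = (6970 + 61900)/2 = 34435 km.
On the circular orbit at r = 61900 km, v_c = √(μ/r) = 0.8581 km/s.
Transfer-orbit speed at the same r (vis-viva, a = a_t): v_t = √[μ(2/r − 1/a_t)] = 0.3861 km/s.
Δv₂ = |v_t − v_c| = |0.3861 − 0.8581| = 0.4720 km/s.

Δv₂ = 472 m/s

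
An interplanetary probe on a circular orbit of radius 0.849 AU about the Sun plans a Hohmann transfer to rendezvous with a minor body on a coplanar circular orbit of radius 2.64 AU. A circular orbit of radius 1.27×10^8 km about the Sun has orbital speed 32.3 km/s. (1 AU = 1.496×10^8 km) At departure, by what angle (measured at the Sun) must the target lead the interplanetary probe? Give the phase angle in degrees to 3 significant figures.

From the circular-orbit relation v² = μ/r at r = 1.27×10^8 km: μ = v²r = (32.3)² × 1.27×10^8 = 1.32498×10^11 km³/s².
In km: r₁ = 0.849 × 1.496×10^8 = 1.270104×10^8 km; r₂ = 2.64 × 1.496×10^8 = 3.94944×10^8 km.
Transfer-ellipse semi-major axis a_t = (r₁ + r₂)/2 = (1.270104×10^8 + 3.94944×10^8)/2 = 2.609772×10^8 km.
The half-period of the transfer ellipse is t = π√(a_t³/μ) = 3.6387×10^7 s.
The target's mean motion on its circular orbit is ω₂ = √(μ/r₂³) = 4.6377×10^-8 rad/s.
Angle swept by the target during transfer: ω₂·t = 1.6875 rad = 96.69°.
The interplanetary probe traverses 180° on the transfer ellipse, so the target must lead by 180° − 96.69° = 83.3°.

φ = 83.3°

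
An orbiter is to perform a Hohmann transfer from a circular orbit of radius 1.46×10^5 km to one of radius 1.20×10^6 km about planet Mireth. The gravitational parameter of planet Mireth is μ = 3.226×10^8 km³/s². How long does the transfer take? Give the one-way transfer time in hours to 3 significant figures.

The Hohmann ellipse has a_t = (r₁ + r₂)/2 = 6.730×10^5 km.
Half the transfer-orbit period gives t = π√(a_t³/μ) = 96570 s.
Converting: 96570 s ÷ 3600 s/hour = 26.8 hours.

t = 26.8 hours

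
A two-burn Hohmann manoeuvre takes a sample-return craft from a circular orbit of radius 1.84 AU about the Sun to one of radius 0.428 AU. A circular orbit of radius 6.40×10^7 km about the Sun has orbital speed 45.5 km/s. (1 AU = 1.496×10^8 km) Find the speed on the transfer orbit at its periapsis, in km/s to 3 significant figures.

v = 57.9 km/s

From the circular-orbit relation v² = μ/r at r = 6.40×10^7 km: μ = v²r = (45.5)² × 6.40×10^7 = 1.32496×10^11 km³/s².
In km: r₁ = 1.84 × 1.496×10^8 = 2.75264×10^8 km; r₂ = 0.428 × 1.496×10^8 = 6.40288×10^7 km.
Semi-major axis of the transfer orbit: a_t = (2.75264×10^8 + 6.40288×10^7)/2 = 1.696464×10^8 km.
The periapsis of the transfer ellipse is at r = 6.40288×10^7 km.
Vis-viva: v = √[μ(2/r − 1/a_t)] = √[1.32496×10^11 × (2/6.40288×10^7 − 1/1.696464×10^8)] = 57.95 km/s.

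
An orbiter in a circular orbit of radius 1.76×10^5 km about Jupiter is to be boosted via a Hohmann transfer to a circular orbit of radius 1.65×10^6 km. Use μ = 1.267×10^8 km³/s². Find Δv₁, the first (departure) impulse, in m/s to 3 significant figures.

The Hohmann ellipse has a_t = (r₁ + r₂)/2 = 9.130×10^5 km.
Circular speed at r = 1.760×10^5 km: v_c = √(μ/r) = 26.8307 km/s.
Vis-viva on the transfer ellipse at r = 1.760×10^5 km gives v_t = √[μ(2/r − 1/a_t)] = 36.0694 km/s.
Δv₁ = |v_t − v_c| = |36.0694 − 26.8307| = 9.239 km/s.

Δv₁ = 9240 m/s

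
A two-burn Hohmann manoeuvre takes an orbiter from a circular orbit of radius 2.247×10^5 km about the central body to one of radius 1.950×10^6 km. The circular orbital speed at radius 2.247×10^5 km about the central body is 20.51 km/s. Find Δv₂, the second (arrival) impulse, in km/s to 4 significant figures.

From the circular-orbit relation v² = μ/r at r = 2.247×10^5 km: μ = v²r = (20.51)² × 2.247×10^5 = 9.45223×10^7 km³/s².
Semi-major axis of the transfer orbit: a_t = (2.247×10^5 + 1.950×10^6)/2 = 1.08735×10^6 km.
On the circular orbit at r = 1.950×10^6 km, v_c = √(μ/r) = 6.962 km/s.
Transfer-orbit speed at the same r (vis-viva, a = a_t): v_t = √[μ(2/r − 1/a_t)] = 3.165 km/s.
Δv₂ = |v_t − v_c| = |3.165 − 6.962| = 3.797 km/s.

Δv₂ = 3.797 km/s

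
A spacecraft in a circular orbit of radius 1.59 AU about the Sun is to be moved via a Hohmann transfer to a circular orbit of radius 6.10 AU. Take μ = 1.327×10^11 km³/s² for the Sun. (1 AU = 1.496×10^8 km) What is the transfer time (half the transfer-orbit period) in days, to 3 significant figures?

t = 1380 days

In km: r₁ = 1.59 × 1.496×10^8 = 2.37864×10^8 km; r₂ = 6.10 × 1.496×10^8 = 9.1256×10^8 km.
Transfer-ellipse semi-major axis a_t = (r₁ + r₂)/2 = (2.37864×10^8 + 9.1256×10^8)/2 = 5.75212×10^8 km.
By Kepler's third law the transfer-orbit period is T = 2π√(a_t³/μ), so t = T/2 = 1.190×10^8 s.
Converting: 1.190×10^8 s ÷ 86400 s/day = 1380 days.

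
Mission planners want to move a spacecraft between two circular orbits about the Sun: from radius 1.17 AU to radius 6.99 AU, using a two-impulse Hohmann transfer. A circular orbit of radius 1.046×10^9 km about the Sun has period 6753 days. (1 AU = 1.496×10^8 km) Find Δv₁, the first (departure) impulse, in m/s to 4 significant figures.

From Kepler's third law T² = 4π²r³/μ at r = 1.046×10^9 km, T = 6753 days = 6753 × 86400 s = 5.834592×10^8 s: μ = 4π²r³/T² = 1.32719×10^11 km³/s².
In km: r₁ = 1.17 × 1.496×10^8 = 1.75032×10^8 km; r₂ = 6.99 × 1.496×10^8 = 1.045704×10^9 km.
Semi-major axis of the transfer orbit: a_t = (1.75032×10^8 + 1.045704×10^9)/2 = 6.10368×10^8 km.
On the circular orbit at r = 1.75032×10^8 km, v_c = √(μ/r) = 27.5365 km/s.
Vis-viva on the transfer ellipse at r = 1.75032×10^8 km gives v_t = √[μ(2/r − 1/a_t)] = 36.0426 km/s.
Δv₁ = |v_t − v_c| = |36.0426 − 27.5365| = 8.506 km/s.

Δv₁ = 8506 m/s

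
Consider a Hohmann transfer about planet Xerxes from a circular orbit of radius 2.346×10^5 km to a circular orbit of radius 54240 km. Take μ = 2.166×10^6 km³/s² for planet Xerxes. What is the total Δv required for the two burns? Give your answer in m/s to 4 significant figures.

Δv = 2911 m/s

The Hohmann ellipse has a_t = (r₁ + r₂)/2 = 1.4442×10^5 km.
Circular speed at r₁: v₁ = √(μ/r₁) = √(2.166×10^6/2.346×10^5) = 3.0385 km/s.
On the transfer ellipse at r₁, v² = μ(2/r − 1/a) gives v_a = √[μ(2/r₁ − 1/a_t)] = 1.8621 km/s.
First burn Δv₁ = |v_a − v₁| = 1.176 km/s.
Circular speed at r₂: v₂ = √(μ/r₂) = 6.319 km/s.
Transfer-orbit speed at r₂: v_p = √[μ(2/r₂ − 1/a_t)] = 8.054 km/s.
Second burn Δv₂ = |v₂ − v_p| = 1.735 km/s.
Δv = Δv₁ + Δv₂ = 1.176 + 1.735 = 2.911 km/s.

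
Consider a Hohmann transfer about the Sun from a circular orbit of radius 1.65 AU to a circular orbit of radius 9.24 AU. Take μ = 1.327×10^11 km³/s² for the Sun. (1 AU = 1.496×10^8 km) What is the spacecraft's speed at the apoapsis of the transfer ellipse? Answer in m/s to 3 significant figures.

v = 5390 m/s

In km: r₁ = 1.65 × 1.496×10^8 = 2.4684×10^8 km; r₂ = 9.24 × 1.496×10^8 = 1.382304×10^9 km.
Transfer-ellipse semi-major axis a_t = (r₁ + r₂)/2 = (2.4684×10^8 + 1.382304×10^9)/2 = 8.14572×10^8 km.
The apoapsis of the transfer ellipse is at r = 1.382304×10^9 km.
Applying v² = μ(2/r − 1/a_t): v = 5.394 km/s.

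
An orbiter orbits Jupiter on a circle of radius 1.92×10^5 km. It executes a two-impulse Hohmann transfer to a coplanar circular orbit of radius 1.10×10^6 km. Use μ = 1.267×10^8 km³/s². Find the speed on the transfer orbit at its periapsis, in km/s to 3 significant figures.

v = 33.5 km/s

The Hohmann ellipse has a_t = (r₁ + r₂)/2 = 6.460×10^5 km.
At periapsis, r = 1.920×10^5 km.
Applying v² = μ(2/r − 1/a_t): v = 33.52 km/s.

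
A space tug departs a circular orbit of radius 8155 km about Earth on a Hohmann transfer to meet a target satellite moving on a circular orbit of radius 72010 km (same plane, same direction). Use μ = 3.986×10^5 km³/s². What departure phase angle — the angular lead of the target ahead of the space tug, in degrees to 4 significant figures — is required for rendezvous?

The Hohmann ellipse has a_t = (r₁ + r₂)/2 = 40082.5 km.
The half-period of the transfer ellipse is t = π√(a_t³/μ) = 39931.3 s.
Target angular speed ω₂ = √(μ/r₂³) = 3.26723×10^-5 rad/s.
Angle swept by the target during transfer: ω₂·t = 1.30465 rad = 74.751°.
The space tug traverses 180° on the transfer ellipse, so the target must lead by 180° − 74.751° = 105.2°.

φ = 105.2°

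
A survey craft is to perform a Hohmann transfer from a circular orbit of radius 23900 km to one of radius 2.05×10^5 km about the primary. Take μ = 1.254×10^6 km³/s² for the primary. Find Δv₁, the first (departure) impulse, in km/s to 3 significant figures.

Semi-major axis of the transfer orbit: a_t = (23900 + 2.050×10^5)/2 = 1.1445×10^5 km.
On the circular orbit at r = 23900 km, v_c = √(μ/r) = 7.2435 km/s.
Vis-viva on the transfer ellipse at r = 23900 km gives v_t = √[μ(2/r − 1/a_t)] = 9.6944 km/s.
Δv₁ = |v_t − v_c| = |9.6944 − 7.2435| = 2.451 km/s.

Δv₁ = 2.45 km/s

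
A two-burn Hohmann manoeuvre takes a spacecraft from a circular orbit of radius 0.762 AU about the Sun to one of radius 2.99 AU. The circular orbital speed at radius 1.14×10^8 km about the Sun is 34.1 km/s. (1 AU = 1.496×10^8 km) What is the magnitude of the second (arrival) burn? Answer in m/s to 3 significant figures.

From the circular-orbit relation v² = μ/r at r = 1.14×10^8 km: μ = v²r = (34.1)² × 1.14×10^8 = 1.32560×10^11 km³/s².
In km: r₁ = 0.762 × 1.496×10^8 = 1.139952×10^8 km; r₂ = 2.99 × 1.496×10^8 = 4.47304×10^8 km.
Semi-major axis of the transfer orbit: a_t = (1.139952×10^8 + 4.47304×10^8)/2 = 2.806496×10^8 km.
On the circular orbit at r = 4.47304×10^8 km, v_c = √(μ/r) = 17.215 km/s.
Transfer-orbit speed at the same r (vis-viva, a = a_t): v_t = √[μ(2/r − 1/a_t)] = 10.972 km/s.
Δv₂ = |v_t − v_c| = |10.972 − 17.215| = 6.243 km/s.

Δv₂ = 6240 m/s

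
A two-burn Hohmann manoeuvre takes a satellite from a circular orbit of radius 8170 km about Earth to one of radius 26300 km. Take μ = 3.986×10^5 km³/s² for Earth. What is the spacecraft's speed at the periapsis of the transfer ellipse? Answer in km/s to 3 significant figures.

The Hohmann ellipse has a_t = (r₁ + r₂)/2 = 17235 km.
The periapsis of the transfer ellipse is at r = 8170 km.
Applying v² = μ(2/r − 1/a_t): v = 8.628 km/s.

v = 8.63 km/s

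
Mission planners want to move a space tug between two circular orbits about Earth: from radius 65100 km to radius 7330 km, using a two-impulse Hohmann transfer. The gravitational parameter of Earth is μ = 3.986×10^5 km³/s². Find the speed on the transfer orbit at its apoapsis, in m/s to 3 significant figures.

v = 1110 m/s

The Hohmann ellipse has a_t = (r₁ + r₂)/2 = 36215 km.
The apoapsis of the transfer ellipse is at r = 65100 km.
From the vis-viva equation, v = √[μ(2/r − 1/a_t)] = 1.113 km/s.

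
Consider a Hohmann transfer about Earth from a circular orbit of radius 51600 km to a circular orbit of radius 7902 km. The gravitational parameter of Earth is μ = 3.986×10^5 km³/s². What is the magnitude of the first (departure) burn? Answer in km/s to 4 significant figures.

Δv₁ = 1.347 km/s

The Hohmann ellipse has a_t = (r₁ + r₂)/2 = 29751 km.
On the circular orbit at r = 51600 km, v_c = √(μ/r) = 2.779 km/s.
Vis-viva on the transfer ellipse at r = 51600 km gives v_t = √[μ(2/r − 1/a_t)] = 1.432 km/s.
Δv₁ = |v_t − v_c| = |1.432 − 2.779| = 1.347 km/s.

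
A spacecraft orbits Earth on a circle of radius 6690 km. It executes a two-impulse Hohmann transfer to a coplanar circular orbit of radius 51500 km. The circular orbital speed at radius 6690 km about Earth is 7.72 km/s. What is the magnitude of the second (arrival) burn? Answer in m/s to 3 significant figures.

Δv₂ = 1450 m/s

From the circular-orbit relation v² = μ/r at r = 6690 km: μ = v²r = (7.72)² × 6690 = 3.98713×10^5 km³/s².
Transfer-ellipse semi-major axis a_t = (r₁ + r₂)/2 = (6690 + 51500)/2 = 29095 km.
On the circular orbit at r = 51500 km, v_c = √(μ/r) = 2.782 km/s.
Transfer-orbit speed at the same r (vis-viva, a = a_t): v_t = √[μ(2/r − 1/a_t)] = 1.334 km/s.
Δv₂ = |v_t − v_c| = |1.334 − 2.782| = 1.448 km/s.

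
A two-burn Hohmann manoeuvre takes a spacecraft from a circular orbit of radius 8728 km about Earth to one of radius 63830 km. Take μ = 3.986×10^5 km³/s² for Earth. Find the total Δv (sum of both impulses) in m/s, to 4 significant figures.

Δv = 3479 m/s

The Hohmann ellipse has a_t = (r₁ + r₂)/2 = 36279 km.
At r₁ the circular-orbit speed is v₁ = √(μ/r₁) = 6.758 km/s.
On the transfer ellipse at r₁, vis-viva equation gives v_p = √[μ(2/r₁ − 1/a_t)] = 8.964 km/s.
First burn Δv₁ = |v_p − v₁| = 2.206 km/s.
At r₂, v₂ = √(μ/r₂) = 2.499 km/s.
Transfer-orbit speed at r₂: v_a = √[μ(2/r₂ − 1/a_t)] = 1.226 km/s.
Second burn Δv₂ = |v₂ − v_a| = 1.273 km/s.
Total Δv = Δv₁ + Δv₂ = 3.479 km/s.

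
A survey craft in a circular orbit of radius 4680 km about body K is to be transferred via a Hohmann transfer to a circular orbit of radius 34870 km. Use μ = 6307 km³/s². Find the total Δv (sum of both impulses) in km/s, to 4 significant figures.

Δv = 0.5991 km/s

The Hohmann ellipse has a_t = (r₁ + r₂)/2 = 19775 km.
At r₁ the circular-orbit speed is v₁ = √(μ/r₁) = 1.16088 km/s.
Transfer-orbit speed at r₁ (vis-viva equation): v_p = √[μ(2/r₁ − 1/a_t)] = 1.54155 km/s.
First burn Δv₁ = |v_p − v₁| = 0.3807 km/s.
At r₂, v₂ = √(μ/r₂) = 0.4253 km/s.
Transfer-orbit speed at r₂: v_a = √[μ(2/r₂ − 1/a_t)] = 0.2069 km/s.
Second burn Δv₂ = |v₂ − v_a| = 0.2184 km/s.
Total Δv = Δv₁ + Δv₂ = 0.5991 km/s.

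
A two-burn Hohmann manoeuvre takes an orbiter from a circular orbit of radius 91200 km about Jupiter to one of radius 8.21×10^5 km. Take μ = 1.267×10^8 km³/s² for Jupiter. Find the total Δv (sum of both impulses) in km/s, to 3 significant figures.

Transfer-ellipse semi-major axis a_t = (r₁ + r₂)/2 = (91200 + 8.210×10^5)/2 = 4.561×10^5 km.
Circular speed at r₁: v₁ = √(μ/r₁) = √(1.267×10^8/91200) = 37.273 km/s.
Transfer-orbit speed at r₁ (vis-viva): v_p = √[μ(2/r₁ − 1/a_t)] = 50.007 km/s.
First burn Δv₁ = |v_p − v₁| = 12.73 km/s.
At r₂, v₂ = √(μ/r₂) = 12.423 km/s.
Transfer-orbit speed at r₂: v_a = √[μ(2/r₂ − 1/a_t)] = 5.5550 km/s.
Second burn Δv₂ = |v₂ − v_a| = 6.868 km/s.
Total Δv = Δv₁ + Δv₂ = 19.60 km/s.

Δv = 19.6 km/s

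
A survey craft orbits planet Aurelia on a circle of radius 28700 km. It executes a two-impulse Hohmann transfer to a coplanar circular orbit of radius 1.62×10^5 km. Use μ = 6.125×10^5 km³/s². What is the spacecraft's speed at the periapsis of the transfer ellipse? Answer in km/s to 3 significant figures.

v = 6.02 km/s

Transfer-ellipse semi-major axis a_t = (r₁ + r₂)/2 = (28700 + 1.620×10^5)/2 = 95350 km.
The periapsis of the transfer ellipse is at r = 28700 km.
Vis-viva: v = √[μ(2/r − 1/a_t)] = √[6.125×10^5 × (2/28700 − 1/95350)] = 6.022 km/s.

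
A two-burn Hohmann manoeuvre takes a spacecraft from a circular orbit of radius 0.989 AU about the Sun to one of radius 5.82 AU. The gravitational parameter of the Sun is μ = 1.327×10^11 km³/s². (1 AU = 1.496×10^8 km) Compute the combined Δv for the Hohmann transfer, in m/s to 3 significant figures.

Δv = 14900 m/s

In km: r₁ = 0.989 × 1.496×10^8 = 1.479544×10^8 km; r₂ = 5.82 × 1.496×10^8 = 8.70672×10^8 km.
Semi-major axis of the transfer orbit: a_t = (1.479544×10^8 + 8.70672×10^8)/2 = 5.093132×10^8 km.
Circular speed at r₁: v₁ = √(μ/r₁) = √(1.327×10^11/1.479544×10^8) = 29.9483 km/s.
On the transfer ellipse at r₁, vis-viva gives v_p = √[μ(2/r₁ − 1/a_t)] = 39.1567 km/s.
First burn Δv₁ = |v_p − v₁| = 9.208 km/s.
At r₂, v₂ = √(μ/r₂) = 12.3455 km/s.
Transfer-orbit speed at r₂: v_a = √[μ(2/r₂ − 1/a_t)] = 6.65395 km/s.
Second burn Δv₂ = |v₂ − v_a| = 5.692 km/s.
Δv = Δv₁ + Δv₂ = 9.208 + 5.692 = 14.90 km/s.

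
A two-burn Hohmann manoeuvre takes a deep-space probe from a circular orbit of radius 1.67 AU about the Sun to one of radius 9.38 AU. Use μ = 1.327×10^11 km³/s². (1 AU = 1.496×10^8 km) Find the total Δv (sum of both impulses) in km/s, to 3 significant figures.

Δv = 11.4 km/s

In km: r₁ = 1.67 × 1.496×10^8 = 2.49832×10^8 km; r₂ = 9.38 × 1.496×10^8 = 1.403248×10^9 km.
Semi-major axis of the transfer orbit: a_t = (2.49832×10^8 + 1.403248×10^9)/2 = 8.2654×10^8 km.
At r₁ the circular-orbit speed is v₁ = √(μ/r₁) = 23.0468 km/s.
On the transfer ellipse at r₁, v² = μ(2/r − 1/a) gives v_p = √[μ(2/r₁ − 1/a_t)] = 30.0294 km/s.
First burn Δv₁ = |v_p − v₁| = 6.983 km/s.
Circular speed at r₂: v₂ = √(μ/r₂) = 9.7245 km/s.
Transfer-orbit speed at r₂: v_a = √[μ(2/r₂ − 1/a_t)] = 5.3464 km/s.
Second burn Δv₂ = |v₂ − v_a| = 4.378 km/s.
Total Δv = Δv₁ + Δv₂ = 11.36 km/s.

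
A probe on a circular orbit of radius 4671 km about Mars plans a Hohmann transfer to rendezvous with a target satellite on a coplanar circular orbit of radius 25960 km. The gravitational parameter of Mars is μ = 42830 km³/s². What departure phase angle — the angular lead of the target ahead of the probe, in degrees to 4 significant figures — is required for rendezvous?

φ = 98.43°

Semi-major axis of the transfer orbit: a_t = (4671 + 25960)/2 = 15315.5 km.
The half-period of the transfer ellipse is t = π√(a_t³/μ) = 28772 s.
The target's mean motion on its circular orbit is ω₂ = √(μ/r₂³) = 4.9479×10^-5 rad/s.
Angle swept by the target during transfer: ω₂·t = 1.4236 rad = 81.57°.
Arrival is 180° from departure on the ellipse, so φ = 180° − 81.57° = 98.43°.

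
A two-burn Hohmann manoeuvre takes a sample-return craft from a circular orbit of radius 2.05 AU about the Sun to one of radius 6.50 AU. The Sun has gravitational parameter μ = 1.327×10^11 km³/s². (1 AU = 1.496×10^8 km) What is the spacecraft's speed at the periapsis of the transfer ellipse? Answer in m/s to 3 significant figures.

v = 25600 m/s

In km: r₁ = 2.05 × 1.496×10^8 = 3.0668×10^8 km; r₂ = 6.50 × 1.496×10^8 = 9.724×10^8 km.
The Hohmann ellipse has a_t = (r₁ + r₂)/2 = 6.3954×10^8 km.
At periapsis, r = 3.0668×10^8 km.
Vis-viva: v = √[μ(2/r − 1/a_t)] = √[1.327×10^11 × (2/3.0668×10^8 − 1/6.3954×10^8)] = 25.65 km/s.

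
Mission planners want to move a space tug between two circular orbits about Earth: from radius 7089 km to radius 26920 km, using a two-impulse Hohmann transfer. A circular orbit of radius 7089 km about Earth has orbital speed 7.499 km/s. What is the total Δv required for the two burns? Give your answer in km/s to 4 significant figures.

Δv = 3.300 km/s

From the circular-orbit relation v² = μ/r at r = 7089 km: μ = v²r = (7.499)² × 7089 = 3.98650×10^5 km³/s².
The Hohmann ellipse has a_t = (r₁ + r₂)/2 = 17004.5 km.
At r₁ the circular-orbit speed is v₁ = √(μ/r₁) = 7.499 km/s.
On the transfer ellipse at r₁, vis-viva equation gives v_p = √[μ(2/r₁ − 1/a_t)] = 9.435 km/s.
First burn Δv₁ = |v_p − v₁| = 1.936 km/s.
At r₂, v₂ = √(μ/r₂) = 3.84821 km/s.
Transfer-orbit speed at r₂: v_a = √[μ(2/r₂ − 1/a_t)] = 2.48467 km/s.
Second burn Δv₂ = |v₂ − v_a| = 1.364 km/s.
Total Δv = Δv₁ + Δv₂ = 3.300 km/s.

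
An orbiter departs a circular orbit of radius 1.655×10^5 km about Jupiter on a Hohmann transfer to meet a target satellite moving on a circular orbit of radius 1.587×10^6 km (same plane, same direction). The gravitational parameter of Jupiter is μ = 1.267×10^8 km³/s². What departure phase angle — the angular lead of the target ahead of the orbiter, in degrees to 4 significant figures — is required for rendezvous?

Transfer-ellipse semi-major axis a_t = (r₁ + r₂)/2 = (1.655×10^5 + 1.587×10^6)/2 = 8.7625×10^5 km.
The half-period of the transfer ellipse is t = π√(a_t³/μ) = 2.2893×10^5 s.
The target's mean motion on its circular orbit is ω₂ = √(μ/r₂³) = 5.6302×10^-6 rad/s.
Angle swept by the target during transfer: ω₂·t = 1.288922 rad = 73.8498°.
Arrival is 180° from departure on the ellipse, so φ = 180° − 73.8498° = 106.2°.

φ = 106.2°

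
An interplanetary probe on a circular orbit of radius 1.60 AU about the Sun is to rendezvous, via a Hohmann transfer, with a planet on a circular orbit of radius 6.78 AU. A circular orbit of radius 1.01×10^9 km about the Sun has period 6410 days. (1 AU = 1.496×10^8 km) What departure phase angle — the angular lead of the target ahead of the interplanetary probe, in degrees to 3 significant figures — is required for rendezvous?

φ = 92.6°

From Kepler's third law T² = 4π²r³/μ at r = 1.01×10^9 km, T = 6410 days = 6410 × 86400 s = 5.53824×10^8 s: μ = 4π²r³/T² = 1.32611×10^11 km³/s².
In km: r₁ = 1.60 × 1.496×10^8 = 2.3936×10^8 km; r₂ = 6.78 × 1.496×10^8 = 1.014288×10^9 km.
Transfer-ellipse semi-major axis a_t = (r₁ + r₂)/2 = (2.3936×10^8 + 1.014288×10^9)/2 = 6.26824×10^8 km.
Transfer time t = π√(a_t³/μ) = 1.3539×10^8 s.
The target's mean motion on its circular orbit is ω₂ = √(μ/r₂³) = 1.1273×10^-8 rad/s.
Angle swept by the target during transfer: ω₂·t = 1.52625 rad = 87.448°.
The interplanetary probe traverses 180° on the transfer ellipse, so the target must lead by 180° − 87.448° = 92.6°.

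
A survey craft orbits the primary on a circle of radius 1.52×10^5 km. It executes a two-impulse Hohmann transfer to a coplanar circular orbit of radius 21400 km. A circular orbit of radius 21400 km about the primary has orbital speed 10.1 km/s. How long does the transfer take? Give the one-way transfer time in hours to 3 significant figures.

From the circular-orbit relation v² = μ/r at r = 21400 km: μ = v²r = (10.1)² × 21400 = 2.18301×10^6 km³/s².
The Hohmann ellipse has a_t = (r₁ + r₂)/2 = 86700 km.
Half the transfer-orbit period gives t = π√(a_t³/μ) = 54280 s.
Converting: 54280 s ÷ 3600 s/hour = 15.1 hours.

t = 15.1 hours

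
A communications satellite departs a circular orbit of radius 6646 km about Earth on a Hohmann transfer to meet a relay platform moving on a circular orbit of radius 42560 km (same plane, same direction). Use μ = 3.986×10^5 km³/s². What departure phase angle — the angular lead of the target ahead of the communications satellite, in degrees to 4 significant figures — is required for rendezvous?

The Hohmann ellipse has a_t = (r₁ + r₂)/2 = 24603 km.
The half-period of the transfer ellipse is t = π√(a_t³/μ) = 19203 s.
Target angular speed ω₂ = √(μ/r₂³) = 7.1906×10^-5 rad/s.
Angle swept by the target during transfer: ω₂·t = 1.3808 rad = 79.11°.
Arrival is 180° from departure on the ellipse, so φ = 180° − 79.11° = 100.9°.

φ = 100.9°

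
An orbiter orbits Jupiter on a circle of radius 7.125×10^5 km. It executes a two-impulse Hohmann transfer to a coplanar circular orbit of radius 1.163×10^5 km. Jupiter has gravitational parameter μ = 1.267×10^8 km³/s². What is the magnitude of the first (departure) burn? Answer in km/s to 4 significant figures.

Δv₁ = 6.271 km/s

The Hohmann ellipse has a_t = (r₁ + r₂)/2 = 4.144×10^5 km.
Circular speed at r = 7.125×10^5 km: v_c = √(μ/r) = 13.335 km/s.
Vis-viva on the transfer ellipse at r = 7.125×10^5 km gives v_t = √[μ(2/r − 1/a_t)] = 7.0644 km/s.
Δv₁ = |v_t − v_c| = |7.0644 − 13.335| = 6.271 km/s.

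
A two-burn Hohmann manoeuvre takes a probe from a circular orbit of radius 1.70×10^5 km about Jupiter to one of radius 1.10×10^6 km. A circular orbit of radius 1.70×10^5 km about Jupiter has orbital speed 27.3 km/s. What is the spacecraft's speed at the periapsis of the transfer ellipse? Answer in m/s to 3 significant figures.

v = 35900 m/s

From the circular-orbit relation v² = μ/r at r = 1.70×10^5 km: μ = v²r = (27.3)² × 1.70×10^5 = 1.26699×10^8 km³/s².
Transfer-ellipse semi-major axis a_t = (r₁ + r₂)/2 = (1.700×10^5 + 1.100×10^6)/2 = 6.350×10^5 km.
The periapsis of the transfer ellipse is at r = 1.700×10^5 km.
Applying v² = μ(2/r − 1/a_t): v = 35.93 km/s.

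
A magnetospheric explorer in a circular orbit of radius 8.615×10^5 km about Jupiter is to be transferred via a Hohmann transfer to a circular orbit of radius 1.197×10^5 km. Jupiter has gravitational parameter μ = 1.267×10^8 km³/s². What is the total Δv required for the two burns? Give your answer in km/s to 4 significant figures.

Transfer-ellipse semi-major axis a_t = (r₁ + r₂)/2 = (8.615×10^5 + 1.197×10^5)/2 = 4.906×10^5 km.
Circular speed at r₁: v₁ = √(μ/r₁) = √(1.267×10^8/8.615×10^5) = 12.127 km/s.
Transfer-orbit speed at r₁ (vis-viva equation): v_a = √[μ(2/r₁ − 1/a_t)] = 5.9902 km/s.
First burn Δv₁ = |v_a − v₁| = 6.137 km/s.
Circular speed at r₂: v₂ = √(μ/r₂) = 32.53 km/s.
Transfer-orbit speed at r₂: v_p = √[μ(2/r₂ − 1/a_t)] = 43.11 km/s.
Second burn Δv₂ = |v₂ − v_p| = 10.58 km/s.
Total Δv = Δv₁ + Δv₂ = 16.72 km/s.

Δv = 16.72 km/s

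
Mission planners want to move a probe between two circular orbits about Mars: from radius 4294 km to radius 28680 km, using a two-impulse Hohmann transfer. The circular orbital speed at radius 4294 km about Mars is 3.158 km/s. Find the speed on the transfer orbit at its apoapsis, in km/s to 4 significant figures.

From the circular-orbit relation v² = μ/r at r = 4294 km: μ = v²r = (3.158)² × 4294 = 42823.9 km³/s².
Transfer-ellipse semi-major axis a_t = (r₁ + r₂)/2 = (4294 + 28680)/2 = 16487 km.
At apoapsis, r = 28680 km.
Applying v² = μ(2/r − 1/a_t): v = 0.6236 km/s.

v = 0.6236 km/s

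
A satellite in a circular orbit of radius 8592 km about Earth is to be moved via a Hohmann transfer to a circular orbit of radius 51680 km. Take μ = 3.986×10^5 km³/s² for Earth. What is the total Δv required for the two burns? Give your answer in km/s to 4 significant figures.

Semi-major axis of the transfer orbit: a_t = (8592 + 51680)/2 = 30136 km.
Circular speed at r₁: v₁ = √(μ/r₁) = √(3.986×10^5/8592) = 6.8112 km/s.
On the transfer ellipse at r₁, v² = μ(2/r − 1/a) gives v_p = √[μ(2/r₁ − 1/a_t)] = 8.9195 km/s.
First burn Δv₁ = |v_p − v₁| = 2.1083 km/s.
At r₂, v₂ = √(μ/r₂) = 2.7772 km/s.
Transfer-orbit speed at r₂: v_a = √[μ(2/r₂ − 1/a_t)] = 1.4829 km/s.
Second burn Δv₂ = |v₂ − v_a| = 1.2943 km/s.
Δv = Δv₁ + Δv₂ = 2.1083 + 1.2943 = 3.403 km/s.

Δv = 3.403 km/s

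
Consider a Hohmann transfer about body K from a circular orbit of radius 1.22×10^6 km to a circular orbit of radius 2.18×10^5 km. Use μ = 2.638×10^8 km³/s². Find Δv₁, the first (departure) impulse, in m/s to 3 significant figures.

Δv₁ = 6610 m/s

Transfer-ellipse semi-major axis a_t = (r₁ + r₂)/2 = (1.220×10^6 + 2.180×10^5)/2 = 7.190×10^5 km.
Circular speed at r = 1.220×10^6 km: v_c = √(μ/r) = 14.705 km/s.
Vis-viva on the transfer ellipse at r = 1.220×10^6 km gives v_t = √[μ(2/r − 1/a_t)] = 8.0969 km/s.
Δv₁ = |v_t − v_c| = |8.0969 − 14.705| = 6.608 km/s.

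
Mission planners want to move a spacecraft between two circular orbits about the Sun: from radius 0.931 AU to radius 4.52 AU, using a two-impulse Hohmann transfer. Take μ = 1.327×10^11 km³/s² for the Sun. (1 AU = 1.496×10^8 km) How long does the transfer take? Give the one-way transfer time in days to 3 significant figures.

In km: r₁ = 0.931 × 1.496×10^8 = 1.392776×10^8 km; r₂ = 4.52 × 1.496×10^8 = 6.76192×10^8 km.
Semi-major axis of the transfer orbit: a_t = (1.392776×10^8 + 6.76192×10^8)/2 = 4.077348×10^8 km.
Half the transfer-orbit period gives t = π√(a_t³/μ) = 7.100×10^7 s.
Converting: 7.100×10^7 s ÷ 86400 s/day = 822 days.

t = 822 days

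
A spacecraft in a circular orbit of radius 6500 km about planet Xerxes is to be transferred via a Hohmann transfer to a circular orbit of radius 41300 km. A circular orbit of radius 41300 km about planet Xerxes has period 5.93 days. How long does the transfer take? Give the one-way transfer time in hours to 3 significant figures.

From Kepler's third law T² = 4π²r³/μ at r = 41300 km, T = 5.93 days = 5.93 × 86400 s = 5.12352×10^5 s: μ = 4π²r³/T² = 10594.3 km³/s².
Semi-major axis of the transfer orbit: a_t = (6500 + 41300)/2 = 23900 km.
Half the transfer-orbit period gives t = π√(a_t³/μ) = 1.128×10^5 s.
Converting: 1.128×10^5 s ÷ 3600 s/hour = 31.3 hours.

t = 31.3 hours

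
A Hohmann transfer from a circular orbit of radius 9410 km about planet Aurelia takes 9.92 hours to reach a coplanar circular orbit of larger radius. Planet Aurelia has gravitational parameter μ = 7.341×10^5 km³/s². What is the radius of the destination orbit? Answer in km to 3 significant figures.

r₂ = 81800 km

Transfer time t = 9.92 hours = 35712 s, and t = π√(a_t³/μ).
So a_t = (μ t²/π²)^(1/3) = (7.341×10^5 × (35712)² / π²)^(1/3) = 45607 km.
Since a_t = (r₁ + r₂)/2, r₂ = 2a_t − r₁ = 2×45607 − 9410 = 81804 km.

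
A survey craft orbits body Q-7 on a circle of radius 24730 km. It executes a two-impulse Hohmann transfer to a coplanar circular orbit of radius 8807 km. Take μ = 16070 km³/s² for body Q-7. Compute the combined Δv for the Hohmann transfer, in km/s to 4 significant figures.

The Hohmann ellipse has a_t = (r₁ + r₂)/2 = 16768.5 km.
Circular speed at r₁: v₁ = √(μ/r₁) = √(16070/24730) = 0.8061 km/s.
Transfer-orbit speed at r₁ (vis-viva equation): v_a = √[μ(2/r₁ − 1/a_t)] = 0.5842 km/s.
First burn Δv₁ = |v_a − v₁| = 0.2219 km/s.
Circular speed at r₂: v₂ = √(μ/r₂) = 1.3508 km/s.
Transfer-orbit speed at r₂: v_p = √[μ(2/r₂ − 1/a_t)] = 1.6404 km/s.
Second burn Δv₂ = |v₂ − v_p| = 0.2896 km/s.
Total Δv = Δv₁ + Δv₂ = 0.5115 km/s.

Δv = 0.5115 km/s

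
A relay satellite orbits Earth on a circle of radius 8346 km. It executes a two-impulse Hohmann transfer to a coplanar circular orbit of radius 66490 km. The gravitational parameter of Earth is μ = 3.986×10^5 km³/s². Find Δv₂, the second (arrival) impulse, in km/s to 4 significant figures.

Δv₂ = 1.292 km/s

Transfer-ellipse semi-major axis a_t = (r₁ + r₂)/2 = (8346 + 66490)/2 = 37418 km.
On the circular orbit at r = 66490 km, v_c = √(μ/r) = 2.448 km/s.
Vis-viva on the transfer ellipse at r = 66490 km gives v_t = √[μ(2/r − 1/a_t)] = 1.156 km/s.
Δv₂ = |v_t − v_c| = |1.156 − 2.448| = 1.292 km/s.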